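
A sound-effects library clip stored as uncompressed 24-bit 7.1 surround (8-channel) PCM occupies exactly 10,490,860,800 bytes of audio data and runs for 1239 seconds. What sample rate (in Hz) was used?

Bytes = sample_rate × seconds × bytes_per_sample × channels.
sample_rate = 10,490,860,800 / (1,239 × 3 × 8) = 10,490,860,800 / 29,736 = 352,800 Hz.

352,800 Hz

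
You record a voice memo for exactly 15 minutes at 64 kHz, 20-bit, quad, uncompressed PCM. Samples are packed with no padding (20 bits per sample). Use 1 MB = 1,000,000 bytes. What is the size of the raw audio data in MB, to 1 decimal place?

Duration = exactly 15 minutes = 900 s.
Bits = 64,000 × 900 × 20 × 4 = 4,608,000,000 bits = 576,000,000 bytes.
576,000,000 / 1,000,000 = 576.0 MB.

576.0 MB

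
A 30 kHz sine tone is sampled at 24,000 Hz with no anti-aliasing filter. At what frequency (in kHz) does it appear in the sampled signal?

6 kHz

Nyquist = 24,000/2 = 12,000 Hz; 30,000 Hz exceeds it.
Alias = |30,000 − 1×24,000| = |30,000 − 24,000| = 6,000 Hz = 6 kHz.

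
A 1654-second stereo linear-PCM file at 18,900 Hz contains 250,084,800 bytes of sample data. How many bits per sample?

Bytes per sample = 250,084,800 / (18,900 × 1,654 × 2) = 250,084,800 / 62,521,200 = 4.
Bit depth = 4 × 8 = 32 bits.

32 bits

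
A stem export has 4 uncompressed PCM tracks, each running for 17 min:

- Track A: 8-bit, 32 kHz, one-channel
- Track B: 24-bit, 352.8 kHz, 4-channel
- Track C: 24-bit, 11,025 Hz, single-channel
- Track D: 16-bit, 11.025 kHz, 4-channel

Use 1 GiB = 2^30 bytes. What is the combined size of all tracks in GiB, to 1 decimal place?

4.2 GiB

17 min = 1,020 s.
Track A: 32,000 × 1,020 × 1 × 1 = 32,640,000 bytes.
Track B: 352,800 × 1,020 × 3 × 4 = 4,318,272,000 bytes.
Track C: 11,025 × 1,020 × 3 × 1 = 33,736,500 bytes.
Track D: 11,025 × 1,020 × 2 × 4 = 89,964,000 bytes.
Total = 4,474,612,500 bytes = 4.2 GiB.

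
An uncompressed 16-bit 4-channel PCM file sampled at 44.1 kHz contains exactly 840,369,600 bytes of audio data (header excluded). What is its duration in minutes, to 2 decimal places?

39.70 minutes

Byte rate = 44,100 × 2 × 4 = 352,800 bytes/s.
Duration = 840,369,600 / 352,800 = 2,382 s.
2,382 s / 60 = 39.70 minutes.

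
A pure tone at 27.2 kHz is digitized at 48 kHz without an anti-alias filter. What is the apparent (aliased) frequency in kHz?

20.8 kHz

Nyquist = 48,000/2 = 24,000 Hz; 27,200 Hz exceeds it.
Alias = |27,200 − 1×48,000| = |27,200 − 48,000| = 20,800 Hz = 20.8 kHz.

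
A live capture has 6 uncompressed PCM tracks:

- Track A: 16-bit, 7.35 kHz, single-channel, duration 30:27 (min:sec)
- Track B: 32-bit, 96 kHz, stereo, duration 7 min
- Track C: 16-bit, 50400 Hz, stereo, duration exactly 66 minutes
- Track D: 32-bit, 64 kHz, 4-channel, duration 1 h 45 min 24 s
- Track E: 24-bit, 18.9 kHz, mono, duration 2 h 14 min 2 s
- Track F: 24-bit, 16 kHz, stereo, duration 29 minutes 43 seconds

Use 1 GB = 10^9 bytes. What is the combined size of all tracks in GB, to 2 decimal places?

Track A: 30:27 (min:sec) = 1,827 s; 7,350 × 1,827 × 2 × 1 = 26,856,900 bytes.
Track B: 7 min = 420 s; 96,000 × 420 × 4 × 2 = 322,560,000 bytes.
Track C: exactly 66 minutes = 3,960 s; 50,400 × 3,960 × 2 × 2 = 798,336,000 bytes.
Track D: 1 h 45 min 24 s = 6,324 s; 64,000 × 6,324 × 4 × 4 = 6,475,776,000 bytes.
Track E: 2 h 14 min 2 s = 8,042 s; 18,900 × 8,042 × 3 × 1 = 455,981,400 bytes.
Track F: 29 minutes 43 seconds = 1,783 s; 16,000 × 1,783 × 3 × 2 = 171,168,000 bytes.
Total = 8,250,678,300 bytes = 8.25 GB.

8.25 GB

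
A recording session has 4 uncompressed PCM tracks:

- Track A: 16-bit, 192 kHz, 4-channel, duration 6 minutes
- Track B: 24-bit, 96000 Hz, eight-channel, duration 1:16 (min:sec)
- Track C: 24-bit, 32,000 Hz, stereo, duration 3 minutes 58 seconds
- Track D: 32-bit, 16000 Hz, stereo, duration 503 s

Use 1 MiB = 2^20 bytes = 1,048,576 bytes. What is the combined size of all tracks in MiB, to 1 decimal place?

Track A: 6 minutes = 360 s; 192,000 × 360 × 2 × 4 = 552,960,000 bytes.
Track B: 1:16 (min:sec) = 76 s; 96,000 × 76 × 3 × 8 = 175,104,000 bytes.
Track C: 3 minutes 58 seconds = 238 s; 32,000 × 238 × 3 × 2 = 45,696,000 bytes.
Track D: 16,000 × 503 × 4 × 2 = 64,384,000 bytes.
Total = 838,144,000 bytes = 799.3 MiB.

799.3 MiB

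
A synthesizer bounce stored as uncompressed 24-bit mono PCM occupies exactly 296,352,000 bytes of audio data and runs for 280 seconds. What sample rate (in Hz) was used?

Bytes = sample_rate × seconds × bytes_per_sample × channels.
sample_rate = 296,352,000 / (280 × 3 × 1) = 296,352,000 / 840 = 352,800 Hz.

352,800 Hz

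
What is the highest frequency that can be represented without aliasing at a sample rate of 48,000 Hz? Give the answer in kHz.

Nyquist frequency = sample rate / 2 = 48,000 / 2 = 24 kHz.

24 kHz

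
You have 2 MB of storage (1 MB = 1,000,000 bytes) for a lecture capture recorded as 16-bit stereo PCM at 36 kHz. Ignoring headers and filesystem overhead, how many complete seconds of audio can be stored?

Uncompressed byte rate = 36,000 × 2 × 2 = 144,000 bytes/s.
Capacity = 2 × 1,000,000 = 2,000,000 bytes.
2,000,000 / 144,000 ≈ 13.89 s → 13 seconds.

13 seconds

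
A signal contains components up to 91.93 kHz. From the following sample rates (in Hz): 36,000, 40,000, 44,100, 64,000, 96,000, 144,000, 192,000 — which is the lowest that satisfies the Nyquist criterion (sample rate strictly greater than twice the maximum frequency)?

192,000 Hz

Need sample rate > 2 × 91,930 = 183,860 Hz.
Lowest listed rate above 183,860 Hz is 192,000 Hz.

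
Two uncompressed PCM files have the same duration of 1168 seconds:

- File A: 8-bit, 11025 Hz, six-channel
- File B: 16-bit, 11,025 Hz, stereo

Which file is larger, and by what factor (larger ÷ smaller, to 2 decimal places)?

File A: 11,025 × 1 × 6 = 66,150 bytes/s.
File B: 11,025 × 2 × 2 = 44,100 bytes/s.
File A is larger; ratio = 77,263,200 / 51,508,800 = 1.50.

File A, by a factor of 1.50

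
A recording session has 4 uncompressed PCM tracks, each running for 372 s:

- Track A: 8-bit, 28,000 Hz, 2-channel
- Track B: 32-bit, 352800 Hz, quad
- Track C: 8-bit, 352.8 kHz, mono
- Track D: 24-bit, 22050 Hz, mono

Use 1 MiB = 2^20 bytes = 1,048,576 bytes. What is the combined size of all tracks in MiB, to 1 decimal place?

Track A: 28,000 × 372 × 1 × 2 = 20,832,000 bytes.
Track B: 352,800 × 372 × 4 × 4 = 2,099,865,600 bytes.
Track C: 352,800 × 372 × 1 × 1 = 131,241,600 bytes.
Track D: 22,050 × 372 × 3 × 1 = 24,607,800 bytes.
Total = 2,276,547,000 bytes = 2171.1 MiB.

2171.1 MiB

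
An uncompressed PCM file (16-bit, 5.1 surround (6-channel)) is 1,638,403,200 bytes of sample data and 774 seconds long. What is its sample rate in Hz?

176,400 Hz

Bytes = sample_rate × seconds × bytes_per_sample × channels.
sample_rate = 1,638,403,200 / (774 × 2 × 6) = 1,638,403,200 / 9,288 = 176,400 Hz.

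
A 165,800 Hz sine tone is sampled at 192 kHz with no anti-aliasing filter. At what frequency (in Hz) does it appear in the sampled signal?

26,200 Hz

Nyquist = 192,000/2 = 96,000 Hz; 165,800 Hz exceeds it.
Alias = |165,800 − 1×192,000| = |165,800 − 192,000| = 26,200 Hz.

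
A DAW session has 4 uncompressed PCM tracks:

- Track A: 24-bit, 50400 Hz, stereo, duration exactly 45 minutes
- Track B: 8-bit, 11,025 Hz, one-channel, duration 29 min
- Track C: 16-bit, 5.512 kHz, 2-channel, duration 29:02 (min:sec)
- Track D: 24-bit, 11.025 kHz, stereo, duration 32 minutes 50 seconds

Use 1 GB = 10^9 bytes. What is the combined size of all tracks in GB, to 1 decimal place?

Track A: exactly 45 minutes = 2,700 s; 50,400 × 2,700 × 3 × 2 = 816,480,000 bytes.
Track B: 29 min = 1,740 s; 11,025 × 1,740 × 1 × 1 = 19,183,500 bytes.
Track C: 29:02 (min:sec) = 1,742 s; 5,512 × 1,742 × 2 × 2 = 38,407,616 bytes.
Track D: 32 minutes 50 seconds = 1,970 s; 11,025 × 1,970 × 3 × 2 = 130,315,500 bytes.
Total = 1,004,386,616 bytes = 1.0 GB.

1.0 GB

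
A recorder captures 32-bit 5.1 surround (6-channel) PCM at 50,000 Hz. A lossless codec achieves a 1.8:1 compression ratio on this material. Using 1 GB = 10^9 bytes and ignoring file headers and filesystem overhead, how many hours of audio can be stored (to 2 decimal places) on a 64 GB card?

Uncompressed byte rate = 50,000 × 4 × 6 = 1,200,000 bytes/s.
After 1.8:1 compression, effective rate ≈ 666666.67 bytes/s.
Capacity = 64 × 1,000,000,000 = 64,000,000,000 bytes.
64,000,000,000 / effective rate ≈ 96000 s → 26.67 hours.

26.67 hours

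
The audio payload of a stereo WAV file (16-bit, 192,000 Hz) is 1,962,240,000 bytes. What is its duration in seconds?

2,555 seconds

Byte rate = 192,000 × 2 × 2 = 768,000 bytes/s.
Duration = 1,962,240,000 / 768,000 = 2,555 s.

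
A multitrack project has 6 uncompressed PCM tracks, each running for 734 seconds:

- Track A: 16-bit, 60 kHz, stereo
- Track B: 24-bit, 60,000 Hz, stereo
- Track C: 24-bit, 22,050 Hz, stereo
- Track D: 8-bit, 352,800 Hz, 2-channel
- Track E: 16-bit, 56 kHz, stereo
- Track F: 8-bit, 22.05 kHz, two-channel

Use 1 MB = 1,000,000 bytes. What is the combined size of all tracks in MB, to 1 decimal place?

Track A: 60,000 × 734 × 2 × 2 = 176,160,000 bytes.
Track B: 60,000 × 734 × 3 × 2 = 264,240,000 bytes.
Track C: 22,050 × 734 × 3 × 2 = 97,108,200 bytes.
Track D: 352,800 × 734 × 1 × 2 = 517,910,400 bytes.
Track E: 56,000 × 734 × 2 × 2 = 164,416,000 bytes.
Track F: 22,050 × 734 × 1 × 2 = 32,369,400 bytes.
Total = 1,252,204,000 bytes = 1252.2 MB.

1252.2 MB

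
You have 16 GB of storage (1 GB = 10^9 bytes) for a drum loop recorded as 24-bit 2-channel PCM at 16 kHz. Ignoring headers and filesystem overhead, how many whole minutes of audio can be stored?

Uncompressed byte rate = 16,000 × 3 × 2 = 96,000 bytes/s.
Capacity = 16 × 1,000,000,000 = 16,000,000,000 bytes.
16,000,000,000 / 96,000 ≈ 166666.67 s → 2,777 minutes.

2,777 minutes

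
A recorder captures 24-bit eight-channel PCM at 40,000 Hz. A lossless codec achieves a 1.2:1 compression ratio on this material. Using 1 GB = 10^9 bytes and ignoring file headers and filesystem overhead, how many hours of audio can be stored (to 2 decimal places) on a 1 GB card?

0.35 hours

Uncompressed byte rate = 40,000 × 3 × 8 = 960,000 bytes/s.
After 1.2:1 compression, effective rate ≈ 800000 bytes/s.
Capacity = 1 × 1,000,000,000 = 1,000,000,000 bytes.
1,000,000,000 / effective rate ≈ 1250 s → 0.35 hours.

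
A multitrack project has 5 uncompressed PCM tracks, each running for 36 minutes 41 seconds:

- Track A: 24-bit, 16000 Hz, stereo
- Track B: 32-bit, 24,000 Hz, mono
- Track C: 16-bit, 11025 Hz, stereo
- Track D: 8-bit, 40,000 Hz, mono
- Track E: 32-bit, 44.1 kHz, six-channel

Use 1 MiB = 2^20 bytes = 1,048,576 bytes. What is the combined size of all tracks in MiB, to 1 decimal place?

36 minutes 41 seconds = 2,201 s.
Track A: 16,000 × 2,201 × 3 × 2 = 211,296,000 bytes.
Track B: 24,000 × 2,201 × 4 × 1 = 211,296,000 bytes.
Track C: 11,025 × 2,201 × 2 × 2 = 97,064,100 bytes.
Track D: 40,000 × 2,201 × 1 × 1 = 88,040,000 bytes.
Track E: 44,100 × 2,201 × 4 × 6 = 2,329,538,400 bytes.
Total = 2,937,234,500 bytes = 2801.2 MiB.

2801.2 MiB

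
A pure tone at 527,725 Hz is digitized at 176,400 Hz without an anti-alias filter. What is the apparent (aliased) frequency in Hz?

Nyquist = 176,400/2 = 88,200 Hz; 527,725 Hz exceeds it.
Alias = |527,725 − 3×176,400| = |527,725 − 529,200| = 1,475 Hz.

1,475 Hz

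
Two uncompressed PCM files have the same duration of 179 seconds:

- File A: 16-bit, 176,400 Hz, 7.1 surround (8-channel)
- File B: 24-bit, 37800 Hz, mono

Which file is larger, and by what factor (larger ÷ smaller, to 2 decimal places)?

File A: 176,400 × 2 × 8 = 2,822,400 bytes/s.
File B: 37,800 × 3 × 1 = 113,400 bytes/s.
File A is larger; ratio = 505,209,600 / 20,298,600 = 24.89.

File A, by a factor of 24.89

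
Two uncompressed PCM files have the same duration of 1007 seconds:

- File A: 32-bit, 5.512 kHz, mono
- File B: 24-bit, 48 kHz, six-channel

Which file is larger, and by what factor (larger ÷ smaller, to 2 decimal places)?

File B, by a factor of 39.19

File A: 5,512 × 4 × 1 = 22,048 bytes/s.
File B: 48,000 × 3 × 6 = 864,000 bytes/s.
File B is larger; ratio = 870,048,000 / 22,202,336 = 39.19.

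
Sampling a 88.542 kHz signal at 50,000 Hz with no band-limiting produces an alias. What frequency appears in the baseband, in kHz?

Nyquist = 50,000/2 = 25,000 Hz; 88,542 Hz exceeds it.
Alias = |88,542 − 2×50,000| = |88,542 − 100,000| = 11,458 Hz = 11.458 kHz.

11.458 kHz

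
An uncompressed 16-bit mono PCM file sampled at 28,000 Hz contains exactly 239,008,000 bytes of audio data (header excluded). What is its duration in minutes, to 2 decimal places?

71.13 minutes

Byte rate = 28,000 × 2 × 1 = 56,000 bytes/s.
Duration = 239,008,000 / 56,000 = 4,268 s.
4,268 s / 60 = 71.13 minutes.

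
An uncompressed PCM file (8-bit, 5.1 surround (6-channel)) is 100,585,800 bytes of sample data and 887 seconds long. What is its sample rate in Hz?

18,900 Hz

Bytes = sample_rate × seconds × bytes_per_sample × channels.
sample_rate = 100,585,800 / (887 × 1 × 6) = 100,585,800 / 5,322 = 18,900 Hz.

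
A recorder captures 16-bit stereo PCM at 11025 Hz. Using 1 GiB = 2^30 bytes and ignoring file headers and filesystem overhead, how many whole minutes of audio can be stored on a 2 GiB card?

811 minutes

Uncompressed byte rate = 11,025 × 2 × 2 = 44,100 bytes/s.
Capacity = 2 × 1,073,741,824 = 2,147,483,648 bytes.
2,147,483,648 / 44,100 ≈ 48695.77 s → 811 minutes.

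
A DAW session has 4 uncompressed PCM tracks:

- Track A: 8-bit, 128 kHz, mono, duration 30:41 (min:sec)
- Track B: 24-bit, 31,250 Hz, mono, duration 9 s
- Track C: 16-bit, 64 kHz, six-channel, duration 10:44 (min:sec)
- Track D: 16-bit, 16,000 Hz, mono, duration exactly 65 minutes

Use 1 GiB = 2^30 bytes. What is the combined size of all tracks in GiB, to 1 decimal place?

0.8 GiB

Track A: 30:41 (min:sec) = 1,841 s; 128,000 × 1,841 × 1 × 1 = 235,648,000 bytes.
Track B: 31,250 × 9 × 3 × 1 = 843,750 bytes.
Track C: 10:44 (min:sec) = 644 s; 64,000 × 644 × 2 × 6 = 494,592,000 bytes.
Track D: exactly 65 minutes = 3,900 s; 16,000 × 3,900 × 2 × 1 = 124,800,000 bytes.
Total = 855,883,750 bytes = 0.8 GiB.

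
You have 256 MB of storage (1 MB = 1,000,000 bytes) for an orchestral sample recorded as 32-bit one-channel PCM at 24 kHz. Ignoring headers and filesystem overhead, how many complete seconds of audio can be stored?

2,666 seconds

Uncompressed byte rate = 24,000 × 4 × 1 = 96,000 bytes/s.
Capacity = 256 × 1,000,000 = 256,000,000 bytes.
256,000,000 / 96,000 ≈ 2666.67 s → 2,666 seconds.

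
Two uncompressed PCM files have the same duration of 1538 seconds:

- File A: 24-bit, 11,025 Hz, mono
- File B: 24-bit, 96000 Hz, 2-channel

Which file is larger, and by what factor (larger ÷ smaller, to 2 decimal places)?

File B, by a factor of 17.41

File A: 11,025 × 3 × 1 = 33,075 bytes/s.
File B: 96,000 × 3 × 2 = 576,000 bytes/s.
File B is larger; ratio = 885,888,000 / 50,869,350 = 17.41.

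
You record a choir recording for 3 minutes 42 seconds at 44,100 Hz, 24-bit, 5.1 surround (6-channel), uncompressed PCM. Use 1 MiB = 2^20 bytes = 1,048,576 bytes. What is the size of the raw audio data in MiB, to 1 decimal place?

168.1 MiB

Duration = 3 minutes 42 seconds = 222 s.
Bytes = 44,100 samples/s × 222 s × 3 bytes/sample × 6 ch = 176,223,600 bytes.
176,223,600 / 1,048,576 = 168.1 MiB.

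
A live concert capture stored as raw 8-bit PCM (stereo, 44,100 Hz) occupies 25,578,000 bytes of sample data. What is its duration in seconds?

290 seconds

Byte rate = 44,100 × 1 × 2 = 88,200 bytes/s.
Duration = 25,578,000 / 88,200 = 290 s.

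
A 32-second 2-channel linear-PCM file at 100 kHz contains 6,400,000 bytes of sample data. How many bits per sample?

8 bits

Bytes per sample = 6,400,000 / (100,000 × 32 × 2) = 6,400,000 / 6,400,000 = 1.
Bit depth = 1 × 8 = 8 bits.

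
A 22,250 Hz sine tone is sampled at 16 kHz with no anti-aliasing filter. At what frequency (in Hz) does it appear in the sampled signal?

Nyquist = 16,000/2 = 8,000 Hz; 22,250 Hz exceeds it.
Alias = |22,250 − 1×16,000| = |22,250 − 16,000| = 6,250 Hz.

6,250 Hz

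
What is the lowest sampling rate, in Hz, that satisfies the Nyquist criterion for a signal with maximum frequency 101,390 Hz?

Minimum sample rate = 2 × 101,390 Hz = 202,780 Hz.

202,780 Hz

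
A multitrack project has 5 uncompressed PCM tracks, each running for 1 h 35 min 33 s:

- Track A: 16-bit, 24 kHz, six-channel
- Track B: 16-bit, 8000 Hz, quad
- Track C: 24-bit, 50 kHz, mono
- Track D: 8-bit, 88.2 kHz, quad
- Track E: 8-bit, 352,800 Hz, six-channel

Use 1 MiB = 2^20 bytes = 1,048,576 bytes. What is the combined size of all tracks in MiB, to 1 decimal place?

1 h 35 min 33 s = 5,733 s.
Track A: 24,000 × 5,733 × 2 × 6 = 1,651,104,000 bytes.
Track B: 8,000 × 5,733 × 2 × 4 = 366,912,000 bytes.
Track C: 50,000 × 5,733 × 3 × 1 = 859,950,000 bytes.
Track D: 88,200 × 5,733 × 1 × 4 = 2,022,602,400 bytes.
Track E: 352,800 × 5,733 × 1 × 6 = 12,135,614,400 bytes.
Total = 17,036,182,800 bytes = 16247.0 MiB.

16247.0 MiB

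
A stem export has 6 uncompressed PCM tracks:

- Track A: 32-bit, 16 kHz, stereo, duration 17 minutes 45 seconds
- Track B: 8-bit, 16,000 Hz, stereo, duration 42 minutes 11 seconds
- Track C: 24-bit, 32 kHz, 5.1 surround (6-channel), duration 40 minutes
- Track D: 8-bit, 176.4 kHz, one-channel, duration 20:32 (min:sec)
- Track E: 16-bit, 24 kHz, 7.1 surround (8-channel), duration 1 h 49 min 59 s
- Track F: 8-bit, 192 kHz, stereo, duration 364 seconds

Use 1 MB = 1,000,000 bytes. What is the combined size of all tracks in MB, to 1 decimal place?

Track A: 17 minutes 45 seconds = 1,065 s; 16,000 × 1,065 × 4 × 2 = 136,320,000 bytes.
Track B: 42 minutes 11 seconds = 2,531 s; 16,000 × 2,531 × 1 × 2 = 80,992,000 bytes.
Track C: 40 minutes = 2,400 s; 32,000 × 2,400 × 3 × 6 = 1,382,400,000 bytes.
Track D: 20:32 (min:sec) = 1,232 s; 176,400 × 1,232 × 1 × 1 = 217,324,800 bytes.
Track E: 1 h 49 min 59 s = 6,599 s; 24,000 × 6,599 × 2 × 8 = 2,534,016,000 bytes.
Track F: 192,000 × 364 × 1 × 2 = 139,776,000 bytes.
Total = 4,490,828,800 bytes = 4490.8 MB.

4490.8 MB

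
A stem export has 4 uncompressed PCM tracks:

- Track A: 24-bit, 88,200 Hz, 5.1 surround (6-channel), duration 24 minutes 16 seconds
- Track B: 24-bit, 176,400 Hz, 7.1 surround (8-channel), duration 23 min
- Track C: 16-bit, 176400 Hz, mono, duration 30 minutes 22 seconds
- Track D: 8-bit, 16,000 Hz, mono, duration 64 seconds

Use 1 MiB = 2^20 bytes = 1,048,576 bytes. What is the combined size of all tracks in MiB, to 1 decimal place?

Track A: 24 minutes 16 seconds = 1,456 s; 88,200 × 1,456 × 3 × 6 = 2,311,545,600 bytes.
Track B: 23 min = 1,380 s; 176,400 × 1,380 × 3 × 8 = 5,842,368,000 bytes.
Track C: 30 minutes 22 seconds = 1,822 s; 176,400 × 1,822 × 2 × 1 = 642,801,600 bytes.
Track D: 16,000 × 64 × 1 × 1 = 1,024,000 bytes.
Total = 8,797,739,200 bytes = 8390.2 MiB.

8390.2 MiB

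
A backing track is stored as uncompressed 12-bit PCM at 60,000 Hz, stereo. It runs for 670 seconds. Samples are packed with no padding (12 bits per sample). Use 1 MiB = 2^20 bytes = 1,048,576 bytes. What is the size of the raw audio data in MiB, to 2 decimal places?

Bits = 60,000 × 670 × 12 × 2 = 964,800,000 bits = 120,600,000 bytes.
120,600,000 / 1,048,576 = 115.01 MiB.

115.01 MiB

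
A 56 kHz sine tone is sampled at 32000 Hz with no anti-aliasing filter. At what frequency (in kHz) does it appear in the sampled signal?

Nyquist = 32,000/2 = 16,000 Hz; 56,000 Hz exceeds it.
Alias = |56,000 − 2×32,000| = |56,000 − 64,000| = 8,000 Hz = 8 kHz.

8 kHz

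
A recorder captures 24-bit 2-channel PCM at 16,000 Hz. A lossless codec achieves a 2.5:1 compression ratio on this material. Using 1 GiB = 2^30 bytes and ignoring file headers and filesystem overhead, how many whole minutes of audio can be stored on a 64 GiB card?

29,826 minutes

Uncompressed byte rate = 16,000 × 3 × 2 = 96,000 bytes/s.
After 2.5:1 compression, effective rate ≈ 38400 bytes/s.
Capacity = 64 × 1,073,741,824 = 68,719,476,736 bytes.
68,719,476,736 / effective rate ≈ 1789569.71 s → 29,826 minutes.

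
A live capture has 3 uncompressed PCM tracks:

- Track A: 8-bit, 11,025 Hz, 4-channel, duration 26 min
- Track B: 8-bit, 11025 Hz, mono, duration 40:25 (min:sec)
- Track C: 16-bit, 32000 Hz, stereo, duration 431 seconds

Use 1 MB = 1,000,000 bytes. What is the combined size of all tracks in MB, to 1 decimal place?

Track A: 26 min = 1,560 s; 11,025 × 1,560 × 1 × 4 = 68,796,000 bytes.
Track B: 40:25 (min:sec) = 2,425 s; 11,025 × 2,425 × 1 × 1 = 26,735,625 bytes.
Track C: 32,000 × 431 × 2 × 2 = 55,168,000 bytes.
Total = 150,699,625 bytes = 150.7 MB.

150.7 MB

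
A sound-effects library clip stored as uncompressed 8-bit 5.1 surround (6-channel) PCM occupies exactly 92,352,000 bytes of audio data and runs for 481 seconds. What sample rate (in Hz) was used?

32,000 Hz

Bytes = sample_rate × seconds × bytes_per_sample × channels.
sample_rate = 92,352,000 / (481 × 1 × 6) = 92,352,000 / 2,886 = 32,000 Hz.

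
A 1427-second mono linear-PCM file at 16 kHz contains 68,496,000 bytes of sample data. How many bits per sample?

Bytes per sample = 68,496,000 / (16,000 × 1,427 × 1) = 68,496,000 / 22,832,000 = 3.
Bit depth = 3 × 8 = 24 bits.

24 bits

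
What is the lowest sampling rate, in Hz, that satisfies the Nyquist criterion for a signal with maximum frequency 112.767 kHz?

Minimum sample rate = 2 × 112,767 Hz = 225,534 Hz.

225,534 Hz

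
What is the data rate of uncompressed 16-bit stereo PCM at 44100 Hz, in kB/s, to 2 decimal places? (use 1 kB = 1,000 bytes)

176.40 kB/s

Bit rate = 44,100 × 16 × 2 = 1,411,200 bits/s.
1,411,200 / 8 = 176,400 B/s = 176.40 kB/s.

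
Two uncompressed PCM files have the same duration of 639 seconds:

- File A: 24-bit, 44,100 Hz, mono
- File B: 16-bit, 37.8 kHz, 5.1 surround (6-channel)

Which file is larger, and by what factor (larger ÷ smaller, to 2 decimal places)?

File B, by a factor of 3.43

File A: 44,100 × 3 × 1 = 132,300 bytes/s.
File B: 37,800 × 2 × 6 = 453,600 bytes/s.
File B is larger; ratio = 289,850,400 / 84,539,700 = 3.43.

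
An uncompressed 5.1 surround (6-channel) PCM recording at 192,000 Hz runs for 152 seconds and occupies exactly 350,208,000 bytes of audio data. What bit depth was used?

Bytes per sample = 350,208,000 / (192,000 × 152 × 6) = 350,208,000 / 175,104,000 = 2.
Bit depth = 2 × 8 = 16 bits.

16 bits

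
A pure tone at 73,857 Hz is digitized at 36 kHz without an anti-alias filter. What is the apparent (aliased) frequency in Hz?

1,857 Hz

Nyquist = 36,000/2 = 18,000 Hz; 73,857 Hz exceeds it.
Alias = |73,857 − 2×36,000| = |73,857 − 72,000| = 1,857 Hz.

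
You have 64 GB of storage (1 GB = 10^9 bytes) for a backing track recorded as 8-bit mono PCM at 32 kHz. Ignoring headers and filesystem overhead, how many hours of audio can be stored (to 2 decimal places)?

555.56 hours

Uncompressed byte rate = 32,000 × 1 × 1 = 32,000 bytes/s.
Capacity = 64 × 1,000,000,000 = 64,000,000,000 bytes.
64,000,000,000 / 32,000 ≈ 2000000 s → 555.56 hours.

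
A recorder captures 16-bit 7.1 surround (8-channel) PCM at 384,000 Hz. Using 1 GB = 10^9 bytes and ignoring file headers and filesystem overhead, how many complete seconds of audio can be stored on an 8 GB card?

1,302 seconds

Uncompressed byte rate = 384,000 × 2 × 8 = 6,144,000 bytes/s.
Capacity = 8 × 1,000,000,000 = 8,000,000,000 bytes.
8,000,000,000 / 6,144,000 ≈ 1302.08 s → 1,302 seconds.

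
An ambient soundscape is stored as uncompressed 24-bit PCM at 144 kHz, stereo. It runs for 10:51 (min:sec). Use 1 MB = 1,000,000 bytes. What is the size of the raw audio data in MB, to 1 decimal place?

562.5 MB

Duration = 10:51 (min:sec) = 651 s.
Bytes = 144,000 samples/s × 651 s × 3 bytes/sample × 2 ch = 562,464,000 bytes.
562,464,000 / 1,000,000 = 562.5 MB.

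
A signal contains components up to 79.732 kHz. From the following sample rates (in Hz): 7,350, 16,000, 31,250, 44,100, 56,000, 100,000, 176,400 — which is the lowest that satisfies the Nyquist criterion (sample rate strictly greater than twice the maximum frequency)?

Need sample rate > 2 × 79,732 = 159,464 Hz.
Lowest listed rate above 159,464 Hz is 176,400 Hz.

176,400 Hz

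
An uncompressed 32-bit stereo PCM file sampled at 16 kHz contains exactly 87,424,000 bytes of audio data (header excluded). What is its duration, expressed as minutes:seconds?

11:23

Byte rate = 16,000 × 4 × 2 = 128,000 bytes/s.
Duration = 87,424,000 / 128,000 = 683 s.
683 s = 11:23.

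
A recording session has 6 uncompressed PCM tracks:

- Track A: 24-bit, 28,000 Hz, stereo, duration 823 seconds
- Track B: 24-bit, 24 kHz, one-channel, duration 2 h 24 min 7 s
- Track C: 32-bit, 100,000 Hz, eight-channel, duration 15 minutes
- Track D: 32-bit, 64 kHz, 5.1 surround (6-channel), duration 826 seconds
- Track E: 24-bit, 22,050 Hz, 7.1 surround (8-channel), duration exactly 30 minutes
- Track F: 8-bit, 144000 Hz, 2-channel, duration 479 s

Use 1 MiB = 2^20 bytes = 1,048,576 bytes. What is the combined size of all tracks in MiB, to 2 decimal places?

5722.14 MiB

Track A: 28,000 × 823 × 3 × 2 = 138,264,000 bytes.
Track B: 2 h 24 min 7 s = 8,647 s; 24,000 × 8,647 × 3 × 1 = 622,584,000 bytes.
Track C: 15 minutes = 900 s; 100,000 × 900 × 4 × 8 = 2,880,000,000 bytes.
Track D: 64,000 × 826 × 4 × 6 = 1,268,736,000 bytes.
Track E: exactly 30 minutes = 1,800 s; 22,050 × 1,800 × 3 × 8 = 952,560,000 bytes.
Track F: 144,000 × 479 × 1 × 2 = 137,952,000 bytes.
Total = 6,000,096,000 bytes = 5722.14 MiB.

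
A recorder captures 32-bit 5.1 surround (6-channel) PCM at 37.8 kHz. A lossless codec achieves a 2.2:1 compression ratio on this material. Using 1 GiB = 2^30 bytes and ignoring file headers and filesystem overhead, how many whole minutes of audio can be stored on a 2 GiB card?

86 minutes

Uncompressed byte rate = 37,800 × 4 × 6 = 907,200 bytes/s.
After 2.2:1 compression, effective rate ≈ 412363.64 bytes/s.
Capacity = 2 × 1,073,741,824 = 2,147,483,648 bytes.
2,147,483,648 / effective rate ≈ 5207.74 s → 86 minutes.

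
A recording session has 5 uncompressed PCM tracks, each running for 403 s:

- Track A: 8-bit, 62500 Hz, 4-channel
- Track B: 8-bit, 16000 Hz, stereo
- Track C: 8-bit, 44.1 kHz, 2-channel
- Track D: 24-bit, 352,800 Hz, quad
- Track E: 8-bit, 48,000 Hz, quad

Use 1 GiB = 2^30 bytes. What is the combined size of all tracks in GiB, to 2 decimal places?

Track A: 62,500 × 403 × 1 × 4 = 100,750,000 bytes.
Track B: 16,000 × 403 × 1 × 2 = 12,896,000 bytes.
Track C: 44,100 × 403 × 1 × 2 = 35,544,600 bytes.
Track D: 352,800 × 403 × 3 × 4 = 1,706,140,800 bytes.
Track E: 48,000 × 403 × 1 × 4 = 77,376,000 bytes.
Total = 1,932,707,400 bytes = 1.80 GiB.

1.80 GiB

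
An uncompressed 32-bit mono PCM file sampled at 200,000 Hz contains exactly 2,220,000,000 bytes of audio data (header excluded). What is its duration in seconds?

2,775 seconds

Byte rate = 200,000 × 4 × 1 = 800,000 bytes/s.
Duration = 2,220,000,000 / 800,000 = 2,775 s.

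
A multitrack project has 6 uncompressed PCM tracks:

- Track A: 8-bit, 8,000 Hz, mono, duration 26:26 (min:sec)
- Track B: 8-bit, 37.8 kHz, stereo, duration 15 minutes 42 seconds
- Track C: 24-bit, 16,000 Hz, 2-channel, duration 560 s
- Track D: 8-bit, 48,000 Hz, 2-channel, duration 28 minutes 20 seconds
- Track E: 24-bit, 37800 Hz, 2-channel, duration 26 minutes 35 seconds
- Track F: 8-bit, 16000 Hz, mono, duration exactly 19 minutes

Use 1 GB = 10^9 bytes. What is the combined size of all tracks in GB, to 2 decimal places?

0.68 GB

Track A: 26:26 (min:sec) = 1,586 s; 8,000 × 1,586 × 1 × 1 = 12,688,000 bytes.
Track B: 15 minutes 42 seconds = 942 s; 37,800 × 942 × 1 × 2 = 71,215,200 bytes.
Track C: 16,000 × 560 × 3 × 2 = 53,760,000 bytes.
Track D: 28 minutes 20 seconds = 1,700 s; 48,000 × 1,700 × 1 × 2 = 163,200,000 bytes.
Track E: 26 minutes 35 seconds = 1,595 s; 37,800 × 1,595 × 3 × 2 = 361,746,000 bytes.
Track F: exactly 19 minutes = 1,140 s; 16,000 × 1,140 × 1 × 1 = 18,240,000 bytes.
Total = 680,849,200 bytes = 0.68 GB.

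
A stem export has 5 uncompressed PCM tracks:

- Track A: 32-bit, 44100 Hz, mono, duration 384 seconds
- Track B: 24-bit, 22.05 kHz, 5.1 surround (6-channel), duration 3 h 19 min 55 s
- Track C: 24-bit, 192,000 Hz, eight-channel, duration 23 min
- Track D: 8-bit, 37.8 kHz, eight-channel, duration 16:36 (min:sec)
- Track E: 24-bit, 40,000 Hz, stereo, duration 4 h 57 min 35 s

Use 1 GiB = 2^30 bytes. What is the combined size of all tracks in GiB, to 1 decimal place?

14.7 GiB

Track A: 44,100 × 384 × 4 × 1 = 67,737,600 bytes.
Track B: 3 h 19 min 55 s = 11,995 s; 22,050 × 11,995 × 3 × 6 = 4,760,815,500 bytes.
Track C: 23 min = 1,380 s; 192,000 × 1,380 × 3 × 8 = 6,359,040,000 bytes.
Track D: 16:36 (min:sec) = 996 s; 37,800 × 996 × 1 × 8 = 301,190,400 bytes.
Track E: 4 h 57 min 35 s = 17,855 s; 40,000 × 17,855 × 3 × 2 = 4,285,200,000 bytes.
Total = 15,773,983,500 bytes = 14.7 GiB.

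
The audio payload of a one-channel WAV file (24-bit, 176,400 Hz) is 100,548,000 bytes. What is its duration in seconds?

190 seconds

Byte rate = 176,400 × 3 × 1 = 529,200 bytes/s.
Duration = 100,548,000 / 529,200 = 190 s.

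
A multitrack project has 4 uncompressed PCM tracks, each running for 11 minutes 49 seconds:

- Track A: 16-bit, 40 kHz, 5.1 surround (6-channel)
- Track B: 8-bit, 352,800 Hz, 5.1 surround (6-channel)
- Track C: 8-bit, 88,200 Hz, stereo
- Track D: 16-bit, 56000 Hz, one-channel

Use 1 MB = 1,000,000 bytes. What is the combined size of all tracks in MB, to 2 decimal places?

2045.61 MB

11 minutes 49 seconds = 709 s.
Track A: 40,000 × 709 × 2 × 6 = 340,320,000 bytes.
Track B: 352,800 × 709 × 1 × 6 = 1,500,811,200 bytes.
Track C: 88,200 × 709 × 1 × 2 = 125,067,600 bytes.
Track D: 56,000 × 709 × 2 × 1 = 79,408,000 bytes.
Total = 2,045,606,800 bytes = 2045.61 MB.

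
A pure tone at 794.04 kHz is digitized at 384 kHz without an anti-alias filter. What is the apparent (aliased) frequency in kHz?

Nyquist = 384,000/2 = 192,000 Hz; 794,040 Hz exceeds it.
Alias = |794,040 − 2×384,000| = |794,040 − 768,000| = 26,040 Hz = 26.04 kHz.

26.04 kHz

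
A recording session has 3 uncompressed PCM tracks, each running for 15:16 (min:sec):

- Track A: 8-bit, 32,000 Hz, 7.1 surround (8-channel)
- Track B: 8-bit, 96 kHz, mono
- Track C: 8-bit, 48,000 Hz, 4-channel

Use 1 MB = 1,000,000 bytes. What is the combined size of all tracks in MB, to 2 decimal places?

15:16 (min:sec) = 916 s.
Track A: 32,000 × 916 × 1 × 8 = 234,496,000 bytes.
Track B: 96,000 × 916 × 1 × 1 = 87,936,000 bytes.
Track C: 48,000 × 916 × 1 × 4 = 175,872,000 bytes.
Total = 498,304,000 bytes = 498.30 MB.

498.30 MB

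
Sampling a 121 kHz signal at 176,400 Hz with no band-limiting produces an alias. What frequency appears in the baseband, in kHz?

Nyquist = 176,400/2 = 88,200 Hz; 121,000 Hz exceeds it.
Alias = |121,000 − 1×176,400| = |121,000 − 176,400| = 55,400 Hz = 55.4 kHz.

55.4 kHz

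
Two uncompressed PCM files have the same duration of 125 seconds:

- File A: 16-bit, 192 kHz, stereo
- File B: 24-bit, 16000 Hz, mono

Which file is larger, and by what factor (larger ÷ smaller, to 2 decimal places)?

File A, by a factor of 16.00

File A: 192,000 × 2 × 2 = 768,000 bytes/s.
File B: 16,000 × 3 × 1 = 48,000 bytes/s.
File A is larger; ratio = 96,000,000 / 6,000,000 = 16.00.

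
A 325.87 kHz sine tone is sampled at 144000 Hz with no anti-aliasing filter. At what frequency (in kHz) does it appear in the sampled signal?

37.87 kHz

Nyquist = 144,000/2 = 72,000 Hz; 325,870 Hz exceeds it.
Alias = |325,870 − 2×144,000| = |325,870 − 288,000| = 37,870 Hz = 37.87 kHz.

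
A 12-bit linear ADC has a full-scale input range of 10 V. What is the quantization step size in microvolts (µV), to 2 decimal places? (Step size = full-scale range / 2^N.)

10 V / 2^12 = 10 / 4,096 V = 2441.41 µV.

2441.41 µV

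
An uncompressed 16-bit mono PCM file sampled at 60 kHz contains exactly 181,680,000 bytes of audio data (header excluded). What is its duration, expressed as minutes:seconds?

Byte rate = 60,000 × 2 × 1 = 120,000 bytes/s.
Duration = 181,680,000 / 120,000 = 1,514 s.
1,514 s = 25:14.

25:14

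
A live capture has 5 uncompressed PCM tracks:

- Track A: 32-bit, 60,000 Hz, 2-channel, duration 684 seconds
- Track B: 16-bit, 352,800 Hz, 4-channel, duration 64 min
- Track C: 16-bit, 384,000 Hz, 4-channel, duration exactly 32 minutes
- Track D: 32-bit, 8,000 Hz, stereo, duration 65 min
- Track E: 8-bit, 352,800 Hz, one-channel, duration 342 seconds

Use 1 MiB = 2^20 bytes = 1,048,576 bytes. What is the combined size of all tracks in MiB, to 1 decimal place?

16627.2 MiB

Track A: 60,000 × 684 × 4 × 2 = 328,320,000 bytes.
Track B: 64 min = 3,840 s; 352,800 × 3,840 × 2 × 4 = 10,838,016,000 bytes.
Track C: exactly 32 minutes = 1,920 s; 384,000 × 1,920 × 2 × 4 = 5,898,240,000 bytes.
Track D: 65 min = 3,900 s; 8,000 × 3,900 × 4 × 2 = 249,600,000 bytes.
Track E: 352,800 × 342 × 1 × 1 = 120,657,600 bytes.
Total = 17,434,833,600 bytes = 16627.2 MiB.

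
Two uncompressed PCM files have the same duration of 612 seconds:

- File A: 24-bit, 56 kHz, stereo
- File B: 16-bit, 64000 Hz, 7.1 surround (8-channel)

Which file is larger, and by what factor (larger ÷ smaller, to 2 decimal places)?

File B, by a factor of 3.05

File A: 56,000 × 3 × 2 = 336,000 bytes/s.
File B: 64,000 × 2 × 8 = 1,024,000 bytes/s.
File B is larger; ratio = 626,688,000 / 205,632,000 = 3.05.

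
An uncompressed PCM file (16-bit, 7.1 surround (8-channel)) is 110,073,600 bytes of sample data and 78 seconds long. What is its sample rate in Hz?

Bytes = sample_rate × seconds × bytes_per_sample × channels.
sample_rate = 110,073,600 / (78 × 2 × 8) = 110,073,600 / 1,248 = 88,200 Hz.

88,200 Hz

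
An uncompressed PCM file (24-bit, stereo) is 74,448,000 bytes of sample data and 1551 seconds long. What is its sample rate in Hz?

Bytes = sample_rate × seconds × bytes_per_sample × channels.
sample_rate = 74,448,000 / (1,551 × 3 × 2) = 74,448,000 / 9,306 = 8,000 Hz.

8,000 Hz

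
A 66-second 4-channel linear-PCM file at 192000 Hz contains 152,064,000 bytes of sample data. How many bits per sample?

Bytes per sample = 152,064,000 / (192,000 × 66 × 4) = 152,064,000 / 50,688,000 = 3.
Bit depth = 3 × 8 = 24 bits.

24 bits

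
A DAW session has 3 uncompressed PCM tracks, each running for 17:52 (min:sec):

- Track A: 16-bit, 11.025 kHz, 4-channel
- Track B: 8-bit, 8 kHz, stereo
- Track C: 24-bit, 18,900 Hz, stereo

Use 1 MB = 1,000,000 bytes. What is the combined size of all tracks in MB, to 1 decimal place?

17:52 (min:sec) = 1,072 s.
Track A: 11,025 × 1,072 × 2 × 4 = 94,550,400 bytes.
Track B: 8,000 × 1,072 × 1 × 2 = 17,152,000 bytes.
Track C: 18,900 × 1,072 × 3 × 2 = 121,564,800 bytes.
Total = 233,267,200 bytes = 233.3 MB.

233.3 MB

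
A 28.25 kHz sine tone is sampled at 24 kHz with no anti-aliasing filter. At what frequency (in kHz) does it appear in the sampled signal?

Nyquist = 24,000/2 = 12,000 Hz; 28,250 Hz exceeds it.
Alias = |28,250 − 1×24,000| = |28,250 − 24,000| = 4,250 Hz = 4.25 kHz.

4.25 kHz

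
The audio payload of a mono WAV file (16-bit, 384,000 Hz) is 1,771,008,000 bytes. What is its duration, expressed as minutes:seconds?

Byte rate = 384,000 × 2 × 1 = 768,000 bytes/s.
Duration = 1,771,008,000 / 768,000 = 2,306 s.
2,306 s = 38:26.

38:26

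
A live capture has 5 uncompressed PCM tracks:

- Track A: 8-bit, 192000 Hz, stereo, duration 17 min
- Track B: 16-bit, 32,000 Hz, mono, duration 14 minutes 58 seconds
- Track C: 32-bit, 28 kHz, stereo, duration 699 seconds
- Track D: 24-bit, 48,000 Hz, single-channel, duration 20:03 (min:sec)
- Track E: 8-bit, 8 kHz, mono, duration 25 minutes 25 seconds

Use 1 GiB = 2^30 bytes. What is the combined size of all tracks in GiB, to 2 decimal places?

Track A: 17 min = 1,020 s; 192,000 × 1,020 × 1 × 2 = 391,680,000 bytes.
Track B: 14 minutes 58 seconds = 898 s; 32,000 × 898 × 2 × 1 = 57,472,000 bytes.
Track C: 28,000 × 699 × 4 × 2 = 156,576,000 bytes.
Track D: 20:03 (min:sec) = 1,203 s; 48,000 × 1,203 × 3 × 1 = 173,232,000 bytes.
Track E: 25 minutes 25 seconds = 1,525 s; 8,000 × 1,525 × 1 × 1 = 12,200,000 bytes.
Total = 791,160,000 bytes = 0.74 GiB.

0.74 GiB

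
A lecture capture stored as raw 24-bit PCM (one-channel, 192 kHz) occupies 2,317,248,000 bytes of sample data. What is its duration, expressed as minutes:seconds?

67:03

Byte rate = 192,000 × 3 × 1 = 576,000 bytes/s.
Duration = 2,317,248,000 / 576,000 = 4,023 s.
4,023 s = 67:03.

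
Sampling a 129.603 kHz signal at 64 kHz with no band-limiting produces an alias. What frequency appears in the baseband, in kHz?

Nyquist = 64,000/2 = 32,000 Hz; 129,603 Hz exceeds it.
Alias = |129,603 − 2×64,000| = |129,603 − 128,000| = 1,603 Hz = 1.603 kHz.

1.603 kHz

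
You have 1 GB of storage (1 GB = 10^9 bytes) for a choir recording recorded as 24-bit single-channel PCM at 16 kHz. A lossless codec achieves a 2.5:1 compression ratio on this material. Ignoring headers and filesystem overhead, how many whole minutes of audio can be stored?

Uncompressed byte rate = 16,000 × 3 × 1 = 48,000 bytes/s.
After 2.5:1 compression, effective rate ≈ 19200 bytes/s.
Capacity = 1 × 1,000,000,000 = 1,000,000,000 bytes.
1,000,000,000 / effective rate ≈ 52083.33 s → 868 minutes.

868 minutes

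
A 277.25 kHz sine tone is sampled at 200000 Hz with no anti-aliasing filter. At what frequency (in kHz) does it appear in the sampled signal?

77.25 kHz

Nyquist = 200,000/2 = 100,000 Hz; 277,250 Hz exceeds it.
Alias = |277,250 − 1×200,000| = |277,250 − 200,000| = 77,250 Hz = 77.25 kHz.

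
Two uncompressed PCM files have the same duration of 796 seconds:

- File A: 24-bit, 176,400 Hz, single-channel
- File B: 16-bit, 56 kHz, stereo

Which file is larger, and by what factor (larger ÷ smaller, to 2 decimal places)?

File A, by a factor of 2.36

File A: 176,400 × 3 × 1 = 529,200 bytes/s.
File B: 56,000 × 2 × 2 = 224,000 bytes/s.
File A is larger; ratio = 421,243,200 / 178,304,000 = 2.36.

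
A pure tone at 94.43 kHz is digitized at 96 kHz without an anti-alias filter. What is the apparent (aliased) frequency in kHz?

1.57 kHz

Nyquist = 96,000/2 = 48,000 Hz; 94,430 Hz exceeds it.
Alias = |94,430 − 1×96,000| = |94,430 − 96,000| = 1,570 Hz = 1.57 kHz.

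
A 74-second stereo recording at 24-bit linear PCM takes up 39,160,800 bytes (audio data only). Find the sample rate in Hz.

Bytes = sample_rate × seconds × bytes_per_sample × channels.
sample_rate = 39,160,800 / (74 × 3 × 2) = 39,160,800 / 444 = 88,200 Hz.

88,200 Hz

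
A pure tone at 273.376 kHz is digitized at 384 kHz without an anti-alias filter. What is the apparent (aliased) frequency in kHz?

Nyquist = 384,000/2 = 192,000 Hz; 273,376 Hz exceeds it.
Alias = |273,376 − 1×384,000| = |273,376 − 384,000| = 110,624 Hz = 110.624 kHz.

110.624 kHz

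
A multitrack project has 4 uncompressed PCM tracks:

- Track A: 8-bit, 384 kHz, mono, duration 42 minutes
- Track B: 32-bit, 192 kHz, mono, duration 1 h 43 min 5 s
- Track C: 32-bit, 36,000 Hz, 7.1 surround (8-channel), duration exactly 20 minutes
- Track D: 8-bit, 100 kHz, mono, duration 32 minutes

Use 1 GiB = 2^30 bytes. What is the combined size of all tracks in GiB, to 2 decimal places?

Track A: 42 minutes = 2,520 s; 384,000 × 2,520 × 1 × 1 = 967,680,000 bytes.
Track B: 1 h 43 min 5 s = 6,185 s; 192,000 × 6,185 × 4 × 1 = 4,750,080,000 bytes.
Track C: exactly 20 minutes = 1,200 s; 36,000 × 1,200 × 4 × 8 = 1,382,400,000 bytes.
Track D: 32 minutes = 1,920 s; 100,000 × 1,920 × 1 × 1 = 192,000,000 bytes.
Total = 7,292,160,000 bytes = 6.79 GiB.

6.79 GiB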